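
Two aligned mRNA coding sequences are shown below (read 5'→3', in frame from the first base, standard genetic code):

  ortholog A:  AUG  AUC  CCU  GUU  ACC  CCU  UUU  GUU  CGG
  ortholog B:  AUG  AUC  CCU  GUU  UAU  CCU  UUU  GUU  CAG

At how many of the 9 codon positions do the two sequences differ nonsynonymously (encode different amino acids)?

2

Codon 1: AUG Met / AUG Met — identical.
Codon 2: AUC Ile / AUC Ile — identical.
Codon 3: CCU Pro / CCU Pro — identical.
Codon 4: GUU Val / GUU Val — identical.
Codon 5: ACC Thr / UAU Tyr — nonsynonymous.
Codon 6: CCU Pro / CCU Pro — identical.
Codon 7: UUU Phe / UUU Phe — identical.
Codon 8: GUU Val / GUU Val — identical.
Codon 9: CGG Arg / CAG Gln — nonsynonymous.
Nonsynonymous differences: 2.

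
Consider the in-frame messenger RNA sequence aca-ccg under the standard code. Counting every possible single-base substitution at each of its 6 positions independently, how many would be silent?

Codon 1 (ACA, Thr): 3 synonymous substitutions.
Codon 2 (CCG, Pro): 3 synonymous substitutions.
Total: 3 + 3 = 6.

6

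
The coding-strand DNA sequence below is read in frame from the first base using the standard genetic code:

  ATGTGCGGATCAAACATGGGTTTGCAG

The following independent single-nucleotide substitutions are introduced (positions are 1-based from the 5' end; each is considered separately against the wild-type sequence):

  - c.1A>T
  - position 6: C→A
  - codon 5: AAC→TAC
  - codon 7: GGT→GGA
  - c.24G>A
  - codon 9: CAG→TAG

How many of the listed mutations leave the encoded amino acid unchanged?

2

Codon 1: ATG (Met) → TTG (Leu) — missense.
Codon 2: TGC (Cys) → TGA (Stop) — nonsense.
Codon 5: AAC (Asn) → TAC (Tyr) — missense.
Codon 7: GGT (Gly) → GGA (Gly) — synonymous.
Codon 8: TTG (Leu) → TTA (Leu) — synonymous.
Codon 9: CAG (Gln) → TAG (Stop) — nonsense.
Synonymous: 2 of 6.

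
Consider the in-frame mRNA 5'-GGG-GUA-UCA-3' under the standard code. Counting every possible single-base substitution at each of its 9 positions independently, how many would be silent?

9

Codon 1 (GGG, Gly): 3 synonymous substitutions.
Codon 2 (GUA, Val): 3 synonymous substitutions.
Codon 3 (UCA, Ser): 3 synonymous substitutions.
Total: 3 + 3 + 3 = 9.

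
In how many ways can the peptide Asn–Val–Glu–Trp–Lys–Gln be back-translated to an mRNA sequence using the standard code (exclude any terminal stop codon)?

64

Asn: 2 codons.
Val: 4 codons.
Glu: 2 codons.
Trp: 1 codon.
Lys: 2 codons.
Gln: 2 codons.
2 × 4 × 2 × 1 × 2 × 2 = 64.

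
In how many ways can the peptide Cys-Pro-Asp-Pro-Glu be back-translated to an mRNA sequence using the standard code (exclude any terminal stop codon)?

Cys: 2 codons.
Pro: 4 codons.
Asp: 2 codons.
Pro: 4 codons.
Glu: 2 codons.
2 × 4 × 2 × 4 × 2 = 128.

128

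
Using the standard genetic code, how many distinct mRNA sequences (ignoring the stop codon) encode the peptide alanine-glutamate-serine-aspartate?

96

Ala: 4 codons.
Glu: 2 codons.
Ser: 6 codons.
Asp: 2 codons.
4 × 2 × 6 × 2 = 96.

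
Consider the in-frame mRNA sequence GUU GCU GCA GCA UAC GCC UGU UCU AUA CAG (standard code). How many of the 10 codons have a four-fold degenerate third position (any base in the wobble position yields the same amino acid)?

Codon 1 GUU (Val): third position 4-fold.
Codon 2 GCU (Ala): third position 4-fold.
Codon 3 GCA (Ala): third position 4-fold.
Codon 4 GCA (Ala): third position 4-fold.
Codon 5 UAC (Tyr): third position 2-fold.
Codon 6 GCC (Ala): third position 4-fold.
Codon 7 UGU (Cys): third position 2-fold.
Codon 8 UCU (Ser): third position 4-fold.
Codon 9 AUA (Ile): third position 3-fold.
Codon 10 CAG (Gln): third position 2-fold.
Four-fold degenerate third positions: 6.

6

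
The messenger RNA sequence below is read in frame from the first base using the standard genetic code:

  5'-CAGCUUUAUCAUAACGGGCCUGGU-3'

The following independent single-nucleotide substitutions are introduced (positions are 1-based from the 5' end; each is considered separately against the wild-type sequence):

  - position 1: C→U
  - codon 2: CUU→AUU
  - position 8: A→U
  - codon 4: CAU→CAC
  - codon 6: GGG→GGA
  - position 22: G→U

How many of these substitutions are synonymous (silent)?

2

Codon 1: CAG (Gln) → UAG (Stop) — nonsense.
Codon 2: CUU (Leu) → AUU (Ile) — missense.
Codon 3: UAU (Tyr) → UUU (Phe) — missense.
Codon 4: CAU (His) → CAC (His) — synonymous.
Codon 6: GGG (Gly) → GGA (Gly) — synonymous.
Codon 8: GGU (Gly) → UGU (Cys) — missense.
Synonymous: 2 of 6.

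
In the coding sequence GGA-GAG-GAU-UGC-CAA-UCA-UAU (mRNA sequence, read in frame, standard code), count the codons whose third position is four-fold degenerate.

2

Codon 1 GGA (Gly): third position 4-fold.
Codon 2 GAG (Glu): third position 2-fold.
Codon 3 GAU (Asp): third position 2-fold.
Codon 4 UGC (Cys): third position 2-fold.
Codon 5 CAA (Gln): third position 2-fold.
Codon 6 UCA (Ser): third position 4-fold.
Codon 7 UAU (Tyr): third position 2-fold.
Four-fold degenerate third positions: 2.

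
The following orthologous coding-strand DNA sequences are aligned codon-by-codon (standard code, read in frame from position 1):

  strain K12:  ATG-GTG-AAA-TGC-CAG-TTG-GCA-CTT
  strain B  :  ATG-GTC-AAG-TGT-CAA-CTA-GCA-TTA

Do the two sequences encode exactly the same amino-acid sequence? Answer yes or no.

Codon 1: ATG Met / ATG Met — identical.
Codon 2: GTG Val / GTC Val — synonymous.
Codon 3: AAA Lys / AAG Lys — synonymous.
Codon 4: TGC Cys / TGT Cys — synonymous.
Codon 5: CAG Gln / CAA Gln — synonymous.
Codon 6: TTG Leu / CTA Leu — synonymous.
Codon 7: GCA Ala / GCA Ala — identical.
Codon 8: CTT Leu / TTA Leu — synonymous.
Nonsynonymous differences: 0 → same protein.

yes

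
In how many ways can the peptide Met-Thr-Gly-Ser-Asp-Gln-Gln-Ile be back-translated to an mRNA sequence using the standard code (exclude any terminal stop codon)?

Met: 1 codon.
Thr: 4 codons.
Gly: 4 codons.
Ser: 6 codons.
Asp: 2 codons.
Gln: 2 codons.
Gln: 2 codons.
Ile: 3 codons.
1 × 4 × 4 × 6 × 2 × 2 × 2 × 3 = 2304.

2304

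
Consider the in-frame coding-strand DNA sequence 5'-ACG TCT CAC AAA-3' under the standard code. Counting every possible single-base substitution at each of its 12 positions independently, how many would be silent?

8

Codon 1 (ACG, Thr): 3 synonymous substitutions.
Codon 2 (TCT, Ser): 3 synonymous substitutions.
Codon 3 (CAC, His): 1 synonymous substitution.
Codon 4 (AAA, Lys): 1 synonymous substitution.
Total: 3 + 3 + 1 + 1 = 8.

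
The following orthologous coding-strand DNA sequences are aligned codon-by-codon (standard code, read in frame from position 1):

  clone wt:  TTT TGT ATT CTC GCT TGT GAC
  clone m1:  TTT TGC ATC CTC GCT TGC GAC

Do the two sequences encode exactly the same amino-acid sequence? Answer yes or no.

Codon 1: TTT Phe / TTT Phe — identical.
Codon 2: TGT Cys / TGC Cys — synonymous.
Codon 3: ATT Ile / ATC Ile — synonymous.
Codon 4: CTC Leu / CTC Leu — identical.
Codon 5: GCT Ala / GCT Ala — identical.
Codon 6: TGT Cys / TGC Cys — synonymous.
Codon 7: GAC Asp / GAC Asp — identical.
Nonsynonymous differences: 0 → same protein.

yes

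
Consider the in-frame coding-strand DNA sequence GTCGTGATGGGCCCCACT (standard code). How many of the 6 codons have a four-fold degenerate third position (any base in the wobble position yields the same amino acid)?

Codon 1 GTC (Val): third position 4-fold.
Codon 2 GTG (Val): third position 4-fold.
Codon 3 ATG (Met): third position 1-fold.
Codon 4 GGC (Gly): third position 4-fold.
Codon 5 CCC (Pro): third position 4-fold.
Codon 6 ACT (Thr): third position 4-fold.
Four-fold degenerate third positions: 5.

5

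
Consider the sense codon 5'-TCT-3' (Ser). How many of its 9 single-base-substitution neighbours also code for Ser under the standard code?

Position 1: none → 0 synonymous.
Position 2: none → 0 synonymous.
Position 3: TCC, TCA, TCG → 3 synonymous.
Total: 0 + 0 + 3 = 3.

3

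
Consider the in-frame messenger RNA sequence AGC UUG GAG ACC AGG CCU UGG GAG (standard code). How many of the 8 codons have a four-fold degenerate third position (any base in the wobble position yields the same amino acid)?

2

Codon 1 AGC (Ser): third position 2-fold.
Codon 2 UUG (Leu): third position 2-fold.
Codon 3 GAG (Glu): third position 2-fold.
Codon 4 ACC (Thr): third position 4-fold.
Codon 5 AGG (Arg): third position 2-fold.
Codon 6 CCU (Pro): third position 4-fold.
Codon 7 UGG (Trp): third position 1-fold.
Codon 8 GAG (Glu): third position 2-fold.
Four-fold degenerate third positions: 2.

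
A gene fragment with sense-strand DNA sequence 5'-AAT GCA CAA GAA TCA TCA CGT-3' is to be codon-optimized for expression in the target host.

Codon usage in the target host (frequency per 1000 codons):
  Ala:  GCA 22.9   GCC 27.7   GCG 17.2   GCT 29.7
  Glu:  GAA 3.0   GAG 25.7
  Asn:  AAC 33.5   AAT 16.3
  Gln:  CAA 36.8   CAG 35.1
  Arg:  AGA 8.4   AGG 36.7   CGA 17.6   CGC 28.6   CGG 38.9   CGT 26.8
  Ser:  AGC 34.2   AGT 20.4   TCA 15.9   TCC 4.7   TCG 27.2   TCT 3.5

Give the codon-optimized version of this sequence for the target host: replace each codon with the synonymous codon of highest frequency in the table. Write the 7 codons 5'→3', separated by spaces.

AAC GCT CAA GAG AGC AGC CGG

Codon 1 (Asn): best is AAC at 33.5.
Codon 2 (Ala): best is GCT at 29.7.
Codon 3 (Gln): best is CAA at 36.8.
Codon 4 (Glu): best is GAG at 25.7.
Codon 5 (Ser): best is AGC at 34.2.
Codon 6 (Ser): best is AGC at 34.2.
Codon 7 (Arg): best is CGG at 38.9.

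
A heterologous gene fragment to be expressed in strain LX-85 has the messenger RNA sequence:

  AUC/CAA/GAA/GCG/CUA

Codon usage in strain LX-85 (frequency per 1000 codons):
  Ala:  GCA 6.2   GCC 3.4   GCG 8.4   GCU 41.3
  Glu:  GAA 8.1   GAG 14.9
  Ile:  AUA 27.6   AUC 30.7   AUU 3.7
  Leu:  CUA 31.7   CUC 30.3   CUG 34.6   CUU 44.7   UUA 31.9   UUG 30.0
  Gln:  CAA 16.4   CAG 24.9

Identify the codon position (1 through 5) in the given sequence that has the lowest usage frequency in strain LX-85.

3

Codon 1 AUC (Ile): 30.7 per 1000.
Codon 2 CAA (Gln): 16.4 per 1000.
Codon 3 GAA (Glu): 8.1 per 1000.
Codon 4 GCG (Ala): 8.4 per 1000.
Codon 5 CUA (Leu): 31.7 per 1000.
Lowest frequency is 8.1 at codon 3.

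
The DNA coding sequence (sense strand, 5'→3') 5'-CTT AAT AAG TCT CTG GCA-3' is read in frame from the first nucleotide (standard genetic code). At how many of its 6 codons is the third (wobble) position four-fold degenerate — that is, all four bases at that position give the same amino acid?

Codon 1 CTT (Leu): third position 4-fold.
Codon 2 AAT (Asn): third position 2-fold.
Codon 3 AAG (Lys): third position 2-fold.
Codon 4 TCT (Ser): third position 4-fold.
Codon 5 CTG (Leu): third position 4-fold.
Codon 6 GCA (Ala): third position 4-fold.
Four-fold degenerate third positions: 4.

4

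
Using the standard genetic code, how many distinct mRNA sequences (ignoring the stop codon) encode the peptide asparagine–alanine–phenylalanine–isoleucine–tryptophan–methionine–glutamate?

Asn: 2 codons.
Ala: 4 codons.
Phe: 2 codons.
Ile: 3 codons.
Trp: 1 codon.
Met: 1 codon.
Glu: 2 codons.
2 × 4 × 2 × 3 × 1 × 1 × 2 = 96.

96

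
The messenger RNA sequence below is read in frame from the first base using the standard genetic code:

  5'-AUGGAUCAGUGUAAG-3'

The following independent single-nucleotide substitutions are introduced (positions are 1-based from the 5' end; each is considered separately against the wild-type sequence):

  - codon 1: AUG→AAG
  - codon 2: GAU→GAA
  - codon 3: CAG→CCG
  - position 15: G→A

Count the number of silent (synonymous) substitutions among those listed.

Codon 1: AUG (Met) → AAG (Lys) — missense.
Codon 2: GAU (Asp) → GAA (Glu) — missense.
Codon 3: CAG (Gln) → CCG (Pro) — missense.
Codon 5: AAG (Lys) → AAA (Lys) — synonymous.
Synonymous: 1 of 4.

1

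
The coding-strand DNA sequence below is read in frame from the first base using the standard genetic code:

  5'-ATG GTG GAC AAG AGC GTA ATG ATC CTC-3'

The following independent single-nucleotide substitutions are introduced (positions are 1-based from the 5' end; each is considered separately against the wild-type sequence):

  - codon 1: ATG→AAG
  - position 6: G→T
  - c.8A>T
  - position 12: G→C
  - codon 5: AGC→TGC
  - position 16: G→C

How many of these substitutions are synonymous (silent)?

Codon 1: ATG (Met) → AAG (Lys) — missense.
Codon 2: GTG (Val) → GTT (Val) — synonymous.
Codon 3: GAC (Asp) → GTC (Val) — missense.
Codon 4: AAG (Lys) → AAC (Asn) — missense.
Codon 5: AGC (Ser) → TGC (Cys) — missense.
Codon 6: GTA (Val) → CTA (Leu) — missense.
Synonymous: 1 of 6.

1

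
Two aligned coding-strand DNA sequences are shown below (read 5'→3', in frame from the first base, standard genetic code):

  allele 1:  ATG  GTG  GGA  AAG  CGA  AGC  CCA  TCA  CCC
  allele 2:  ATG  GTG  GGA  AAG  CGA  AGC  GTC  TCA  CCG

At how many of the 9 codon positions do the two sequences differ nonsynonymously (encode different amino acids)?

Codon 1: ATG Met / ATG Met — identical.
Codon 2: GTG Val / GTG Val — identical.
Codon 3: GGA Gly / GGA Gly — identical.
Codon 4: AAG Lys / AAG Lys — identical.
Codon 5: CGA Arg / CGA Arg — identical.
Codon 6: AGC Ser / AGC Ser — identical.
Codon 7: CCA Pro / GTC Val — nonsynonymous.
Codon 8: TCA Ser / TCA Ser — identical.
Codon 9: CCC Pro / CCG Pro — synonymous.
Nonsynonymous differences: 1.

1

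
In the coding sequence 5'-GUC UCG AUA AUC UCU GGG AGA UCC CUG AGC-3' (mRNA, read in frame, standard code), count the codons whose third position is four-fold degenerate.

6

Codon 1 GUC (Val): third position 4-fold.
Codon 2 UCG (Ser): third position 4-fold.
Codon 3 AUA (Ile): third position 3-fold.
Codon 4 AUC (Ile): third position 3-fold.
Codon 5 UCU (Ser): third position 4-fold.
Codon 6 GGG (Gly): third position 4-fold.
Codon 7 AGA (Arg): third position 2-fold.
Codon 8 UCC (Ser): third position 4-fold.
Codon 9 CUG (Leu): third position 4-fold.
Codon 10 AGC (Ser): third position 2-fold.
Four-fold degenerate third positions: 6.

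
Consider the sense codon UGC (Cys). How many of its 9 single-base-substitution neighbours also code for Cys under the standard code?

Position 1: none → 0 synonymous.
Position 2: none → 0 synonymous.
Position 3: UGU → 1 synonymous.
Total: 0 + 0 + 1 = 1.

1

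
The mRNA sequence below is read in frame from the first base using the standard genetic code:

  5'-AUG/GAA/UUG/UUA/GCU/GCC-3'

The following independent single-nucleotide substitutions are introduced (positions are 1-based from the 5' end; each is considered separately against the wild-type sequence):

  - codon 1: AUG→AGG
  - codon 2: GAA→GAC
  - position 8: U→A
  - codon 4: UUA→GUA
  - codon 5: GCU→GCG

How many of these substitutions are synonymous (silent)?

Codon 1: AUG (Met) → AGG (Arg) — missense.
Codon 2: GAA (Glu) → GAC (Asp) — missense.
Codon 3: UUG (Leu) → UAG (Stop) — nonsense.
Codon 4: UUA (Leu) → GUA (Val) — missense.
Codon 5: GCU (Ala) → GCG (Ala) — synonymous.
Synonymous: 1 of 5.

1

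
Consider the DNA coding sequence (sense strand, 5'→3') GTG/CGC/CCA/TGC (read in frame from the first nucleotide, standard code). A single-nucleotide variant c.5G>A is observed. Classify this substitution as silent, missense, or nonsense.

missense

Position 5 falls in codon 2: CGC → Arg.
After the substitution the codon is CAC → His.
Arg ≠ His, so this is a missense mutation.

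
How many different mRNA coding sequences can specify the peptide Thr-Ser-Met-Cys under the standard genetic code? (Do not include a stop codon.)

Thr: 4 codons.
Ser: 6 codons.
Met: 1 codon.
Cys: 2 codons.
4 × 6 × 1 × 2 = 48.

48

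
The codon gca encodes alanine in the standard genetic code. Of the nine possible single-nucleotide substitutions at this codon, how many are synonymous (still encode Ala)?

Position 1: none → 0 synonymous.
Position 2: none → 0 synonymous.
Position 3: GCU, GCC, GCG → 3 synonymous.
Total: 0 + 0 + 3 = 3.

3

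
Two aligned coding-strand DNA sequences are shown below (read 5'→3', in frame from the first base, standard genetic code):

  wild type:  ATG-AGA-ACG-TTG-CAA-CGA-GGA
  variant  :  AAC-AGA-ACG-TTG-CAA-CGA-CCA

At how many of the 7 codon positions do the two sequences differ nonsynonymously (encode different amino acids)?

2

Codon 1: ATG Met / AAC Asn — nonsynonymous.
Codon 2: AGA Arg / AGA Arg — identical.
Codon 3: ACG Thr / ACG Thr — identical.
Codon 4: TTG Leu / TTG Leu — identical.
Codon 5: CAA Gln / CAA Gln — identical.
Codon 6: CGA Arg / CGA Arg — identical.
Codon 7: GGA Gly / CCA Pro — nonsynonymous.
Nonsynonymous differences: 2.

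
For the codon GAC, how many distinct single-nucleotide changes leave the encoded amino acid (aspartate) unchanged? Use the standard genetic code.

1

Position 1: none → 0 synonymous.
Position 2: none → 0 synonymous.
Position 3: GAU → 1 synonymous.
Total: 0 + 0 + 1 = 1.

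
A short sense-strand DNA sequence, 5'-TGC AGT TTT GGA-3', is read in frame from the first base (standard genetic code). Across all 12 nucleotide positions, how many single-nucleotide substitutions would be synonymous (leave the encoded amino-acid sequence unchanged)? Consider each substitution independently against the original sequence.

6

Codon 1 (TGC, Cys): 1 synonymous substitution.
Codon 2 (AGT, Ser): 1 synonymous substitution.
Codon 3 (TTT, Phe): 1 synonymous substitution.
Codon 4 (GGA, Gly): 3 synonymous substitutions.
Total: 1 + 1 + 1 + 3 = 6.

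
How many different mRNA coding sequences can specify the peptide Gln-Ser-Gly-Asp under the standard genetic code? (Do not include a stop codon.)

Gln: 2 codons.
Ser: 6 codons.
Gly: 4 codons.
Asp: 2 codons.
2 × 6 × 4 × 2 = 96.

96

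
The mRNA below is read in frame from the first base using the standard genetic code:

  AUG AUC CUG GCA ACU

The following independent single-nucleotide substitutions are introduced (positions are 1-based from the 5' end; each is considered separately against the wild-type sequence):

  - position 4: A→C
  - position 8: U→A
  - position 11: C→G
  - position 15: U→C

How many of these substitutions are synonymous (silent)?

1

Codon 2: AUC (Ile) → CUC (Leu) — missense.
Codon 3: CUG (Leu) → CAG (Gln) — missense.
Codon 4: GCA (Ala) → GGA (Gly) — missense.
Codon 5: ACU (Thr) → ACC (Thr) — synonymous.
Synonymous: 1 of 4.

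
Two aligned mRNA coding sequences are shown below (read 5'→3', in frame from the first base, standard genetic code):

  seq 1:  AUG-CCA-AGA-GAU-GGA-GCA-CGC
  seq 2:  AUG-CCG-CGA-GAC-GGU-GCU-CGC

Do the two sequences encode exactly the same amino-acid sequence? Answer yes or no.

yes

Codon 1: AUG Met / AUG Met — identical.
Codon 2: CCA Pro / CCG Pro — synonymous.
Codon 3: AGA Arg / CGA Arg — synonymous.
Codon 4: GAU Asp / GAC Asp — synonymous.
Codon 5: GGA Gly / GGU Gly — synonymous.
Codon 6: GCA Ala / GCU Ala — synonymous.
Codon 7: CGC Arg / CGC Arg — identical.
Nonsynonymous differences: 0 → same protein.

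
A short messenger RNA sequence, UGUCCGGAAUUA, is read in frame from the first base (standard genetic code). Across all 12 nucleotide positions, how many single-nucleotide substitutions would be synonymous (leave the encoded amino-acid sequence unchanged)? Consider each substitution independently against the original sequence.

Codon 1 (UGU, Cys): 1 synonymous substitution.
Codon 2 (CCG, Pro): 3 synonymous substitutions.
Codon 3 (GAA, Glu): 1 synonymous substitution.
Codon 4 (UUA, Leu): 2 synonymous substitutions.
Total: 1 + 3 + 1 + 2 = 7.

7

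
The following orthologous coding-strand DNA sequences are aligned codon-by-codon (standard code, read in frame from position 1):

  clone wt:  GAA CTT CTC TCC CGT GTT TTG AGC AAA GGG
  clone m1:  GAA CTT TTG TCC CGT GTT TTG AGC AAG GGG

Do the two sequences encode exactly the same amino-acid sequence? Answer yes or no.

Codon 1: GAA Glu / GAA Glu — identical.
Codon 2: CTT Leu / CTT Leu — identical.
Codon 3: CTC Leu / TTG Leu — synonymous.
Codon 4: TCC Ser / TCC Ser — identical.
Codon 5: CGT Arg / CGT Arg — identical.
Codon 6: GTT Val / GTT Val — identical.
Codon 7: TTG Leu / TTG Leu — identical.
Codon 8: AGC Ser / AGC Ser — identical.
Codon 9: AAA Lys / AAG Lys — synonymous.
Codon 10: GGG Gly / GGG Gly — identical.
Nonsynonymous differences: 0 → same protein.

yes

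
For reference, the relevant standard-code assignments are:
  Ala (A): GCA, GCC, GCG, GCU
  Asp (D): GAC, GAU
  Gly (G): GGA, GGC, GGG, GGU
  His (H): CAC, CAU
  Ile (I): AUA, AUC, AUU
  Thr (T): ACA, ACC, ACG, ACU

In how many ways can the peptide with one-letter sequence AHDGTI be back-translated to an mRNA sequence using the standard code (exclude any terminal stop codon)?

768

Ala: 4 codons.
His: 2 codons.
Asp: 2 codons.
Gly: 4 codons.
Thr: 4 codons.
Ile: 3 codons.
4 × 2 × 2 × 4 × 4 × 3 = 768.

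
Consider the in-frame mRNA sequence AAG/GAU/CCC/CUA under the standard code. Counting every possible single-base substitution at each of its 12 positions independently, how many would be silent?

9

Codon 1 (AAG, Lys): 1 synonymous substitution.
Codon 2 (GAU, Asp): 1 synonymous substitution.
Codon 3 (CCC, Pro): 3 synonymous substitutions.
Codon 4 (CUA, Leu): 4 synonymous substitutions.
Total: 1 + 1 + 3 + 4 = 9.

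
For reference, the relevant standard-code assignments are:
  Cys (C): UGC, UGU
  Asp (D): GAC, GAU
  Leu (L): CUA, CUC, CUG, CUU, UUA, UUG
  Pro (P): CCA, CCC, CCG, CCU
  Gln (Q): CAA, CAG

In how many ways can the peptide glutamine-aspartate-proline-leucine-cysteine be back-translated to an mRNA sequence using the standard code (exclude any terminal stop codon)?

192

Gln: 2 codons.
Asp: 2 codons.
Pro: 4 codons.
Leu: 6 codons.
Cys: 2 codons.
2 × 2 × 4 × 6 × 2 = 192.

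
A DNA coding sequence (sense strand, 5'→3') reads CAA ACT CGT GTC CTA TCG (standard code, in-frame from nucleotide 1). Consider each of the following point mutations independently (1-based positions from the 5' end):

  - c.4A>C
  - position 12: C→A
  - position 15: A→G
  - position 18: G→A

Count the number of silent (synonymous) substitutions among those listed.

Codon 2: ACT (Thr) → CCT (Pro) — missense.
Codon 4: GTC (Val) → GTA (Val) — synonymous.
Codon 5: CTA (Leu) → CTG (Leu) — synonymous.
Codon 6: TCG (Ser) → TCA (Ser) — synonymous.
Synonymous: 3 of 4.

3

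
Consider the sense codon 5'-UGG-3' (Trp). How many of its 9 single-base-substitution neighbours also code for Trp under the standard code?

0

Position 1: none → 0 synonymous.
Position 2: none → 0 synonymous.
Position 3: none → 0 synonymous.
Total: 0 + 0 + 0 = 0.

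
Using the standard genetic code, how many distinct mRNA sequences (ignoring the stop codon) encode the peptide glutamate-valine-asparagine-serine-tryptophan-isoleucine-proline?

Glu: 2 codons.
Val: 4 codons.
Asn: 2 codons.
Ser: 6 codons.
Trp: 1 codon.
Ile: 3 codons.
Pro: 4 codons.
2 × 4 × 2 × 6 × 1 × 3 × 4 = 1152.

1152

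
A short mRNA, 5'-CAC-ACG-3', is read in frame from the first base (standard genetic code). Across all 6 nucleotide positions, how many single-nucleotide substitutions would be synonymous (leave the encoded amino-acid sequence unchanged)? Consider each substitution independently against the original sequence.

4

Codon 1 (CAC, His): 1 synonymous substitution.
Codon 2 (ACG, Thr): 3 synonymous substitutions.
Total: 1 + 3 = 4.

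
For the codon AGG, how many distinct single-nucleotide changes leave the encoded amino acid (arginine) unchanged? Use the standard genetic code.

Position 1: CGG → 1 synonymous.
Position 2: none → 0 synonymous.
Position 3: AGA → 1 synonymous.
Total: 1 + 0 + 1 = 2.

2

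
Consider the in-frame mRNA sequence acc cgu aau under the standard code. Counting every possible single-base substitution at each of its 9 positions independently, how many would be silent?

Codon 1 (ACC, Thr): 3 synonymous substitutions.
Codon 2 (CGU, Arg): 3 synonymous substitutions.
Codon 3 (AAU, Asn): 1 synonymous substitution.
Total: 3 + 3 + 1 = 7.

7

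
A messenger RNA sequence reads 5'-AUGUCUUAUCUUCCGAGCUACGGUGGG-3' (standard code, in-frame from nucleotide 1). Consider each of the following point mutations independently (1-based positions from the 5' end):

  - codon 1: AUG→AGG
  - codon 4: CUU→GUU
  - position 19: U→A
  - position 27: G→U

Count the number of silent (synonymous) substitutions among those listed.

1

Codon 1: AUG (Met) → AGG (Arg) — missense.
Codon 4: CUU (Leu) → GUU (Val) — missense.
Codon 7: UAC (Tyr) → AAC (Asn) — missense.
Codon 9: GGG (Gly) → GGU (Gly) — synonymous.
Synonymous: 1 of 4.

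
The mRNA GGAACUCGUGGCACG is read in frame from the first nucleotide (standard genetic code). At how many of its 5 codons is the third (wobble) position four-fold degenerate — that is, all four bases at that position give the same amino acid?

5

Codon 1 GGA (Gly): third position 4-fold.
Codon 2 ACU (Thr): third position 4-fold.
Codon 3 CGU (Arg): third position 4-fold.
Codon 4 GGC (Gly): third position 4-fold.
Codon 5 ACG (Thr): third position 4-fold.
Four-fold degenerate third positions: 5.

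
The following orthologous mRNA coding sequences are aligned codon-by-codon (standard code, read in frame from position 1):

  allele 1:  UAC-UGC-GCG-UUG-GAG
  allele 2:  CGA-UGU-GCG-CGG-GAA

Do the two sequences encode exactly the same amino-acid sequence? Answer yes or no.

no

Codon 1: UAC Tyr / CGA Arg — nonsynonymous.
Codon 2: UGC Cys / UGU Cys — synonymous.
Codon 3: GCG Ala / GCG Ala — identical.
Codon 4: UUG Leu / CGG Arg — nonsynonymous.
Codon 5: GAG Glu / GAA Glu — synonymous.
Nonsynonymous differences: 2 → different protein.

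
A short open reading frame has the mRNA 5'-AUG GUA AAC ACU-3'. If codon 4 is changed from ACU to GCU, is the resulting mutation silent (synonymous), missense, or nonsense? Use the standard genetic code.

Position 10 falls in codon 4: ACU → Thr.
After the substitution the codon is GCU → Ala.
Thr ≠ Ala, so this is a missense mutation.

missense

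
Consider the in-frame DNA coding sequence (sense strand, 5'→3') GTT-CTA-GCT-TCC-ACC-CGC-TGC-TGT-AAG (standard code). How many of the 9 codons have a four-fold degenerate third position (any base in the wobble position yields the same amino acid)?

Codon 1 GTT (Val): third position 4-fold.
Codon 2 CTA (Leu): third position 4-fold.
Codon 3 GCT (Ala): third position 4-fold.
Codon 4 TCC (Ser): third position 4-fold.
Codon 5 ACC (Thr): third position 4-fold.
Codon 6 CGC (Arg): third position 4-fold.
Codon 7 TGC (Cys): third position 2-fold.
Codon 8 TGT (Cys): third position 2-fold.
Codon 9 AAG (Lys): third position 2-fold.
Four-fold degenerate third positions: 6.

6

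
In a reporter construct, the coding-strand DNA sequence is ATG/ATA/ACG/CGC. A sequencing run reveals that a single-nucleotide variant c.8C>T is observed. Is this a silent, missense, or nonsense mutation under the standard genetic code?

Position 8 falls in codon 3: ACG → Thr.
After the substitution the codon is ATG → Met.
Thr ≠ Met, so this is a missense mutation.

missense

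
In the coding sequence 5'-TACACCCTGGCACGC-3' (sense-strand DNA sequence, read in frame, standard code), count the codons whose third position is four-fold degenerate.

4

Codon 1 TAC (Tyr): third position 2-fold.
Codon 2 ACC (Thr): third position 4-fold.
Codon 3 CTG (Leu): third position 4-fold.
Codon 4 GCA (Ala): third position 4-fold.
Codon 5 CGC (Arg): third position 4-fold.
Four-fold degenerate third positions: 4.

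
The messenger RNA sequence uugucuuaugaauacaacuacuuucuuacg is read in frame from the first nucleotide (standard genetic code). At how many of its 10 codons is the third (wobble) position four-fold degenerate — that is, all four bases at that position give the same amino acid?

Codon 1 UUG (Leu): third position 2-fold.
Codon 2 UCU (Ser): third position 4-fold.
Codon 3 UAU (Tyr): third position 2-fold.
Codon 4 GAA (Glu): third position 2-fold.
Codon 5 UAC (Tyr): third position 2-fold.
Codon 6 AAC (Asn): third position 2-fold.
Codon 7 UAC (Tyr): third position 2-fold.
Codon 8 UUU (Phe): third position 2-fold.
Codon 9 CUU (Leu): third position 4-fold.
Codon 10 ACG (Thr): third position 4-fold.
Four-fold degenerate third positions: 3.

3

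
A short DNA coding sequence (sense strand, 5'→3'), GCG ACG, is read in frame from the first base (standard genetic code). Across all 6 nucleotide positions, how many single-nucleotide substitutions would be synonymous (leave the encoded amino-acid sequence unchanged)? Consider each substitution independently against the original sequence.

Codon 1 (GCG, Ala): 3 synonymous substitutions.
Codon 2 (ACG, Thr): 3 synonymous substitutions.
Total: 3 + 3 = 6.

6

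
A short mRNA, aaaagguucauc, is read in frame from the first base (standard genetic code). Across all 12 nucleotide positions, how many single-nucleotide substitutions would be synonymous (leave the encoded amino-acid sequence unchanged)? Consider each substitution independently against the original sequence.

6

Codon 1 (AAA, Lys): 1 synonymous substitution.
Codon 2 (AGG, Arg): 2 synonymous substitutions.
Codon 3 (UUC, Phe): 1 synonymous substitution.
Codon 4 (AUC, Ile): 2 synonymous substitutions.
Total: 1 + 2 + 1 + 2 = 6.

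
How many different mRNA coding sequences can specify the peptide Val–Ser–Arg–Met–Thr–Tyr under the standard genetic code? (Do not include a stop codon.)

1152

Val: 4 codons.
Ser: 6 codons.
Arg: 6 codons.
Met: 1 codon.
Thr: 4 codons.
Tyr: 2 codons.
4 × 6 × 6 × 1 × 4 × 2 = 1152.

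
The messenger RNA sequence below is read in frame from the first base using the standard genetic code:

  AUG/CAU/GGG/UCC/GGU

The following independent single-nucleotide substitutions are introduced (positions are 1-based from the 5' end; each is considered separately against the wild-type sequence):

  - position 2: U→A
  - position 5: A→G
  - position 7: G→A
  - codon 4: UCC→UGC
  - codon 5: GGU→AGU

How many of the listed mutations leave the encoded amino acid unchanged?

0

Codon 1: AUG (Met) → AAG (Lys) — missense.
Codon 2: CAU (His) → CGU (Arg) — missense.
Codon 3: GGG (Gly) → AGG (Arg) — missense.
Codon 4: UCC (Ser) → UGC (Cys) — missense.
Codon 5: GGU (Gly) → AGU (Ser) — missense.
Synonymous: 0 of 5.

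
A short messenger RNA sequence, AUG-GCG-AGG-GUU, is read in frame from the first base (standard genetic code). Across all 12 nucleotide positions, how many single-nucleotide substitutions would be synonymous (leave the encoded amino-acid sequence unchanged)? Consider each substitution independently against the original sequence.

8

Codon 1 (AUG, Met): 0 synonymous substitutions.
Codon 2 (GCG, Ala): 3 synonymous substitutions.
Codon 3 (AGG, Arg): 2 synonymous substitutions.
Codon 4 (GUU, Val): 3 synonymous substitutions.
Total: 0 + 3 + 2 + 3 = 8.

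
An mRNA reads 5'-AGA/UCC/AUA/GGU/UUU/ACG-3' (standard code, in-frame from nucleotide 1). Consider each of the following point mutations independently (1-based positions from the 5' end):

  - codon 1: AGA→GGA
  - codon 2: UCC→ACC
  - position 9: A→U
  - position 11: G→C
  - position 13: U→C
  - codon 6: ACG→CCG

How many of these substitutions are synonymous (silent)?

1

Codon 1: AGA (Arg) → GGA (Gly) — missense.
Codon 2: UCC (Ser) → ACC (Thr) — missense.
Codon 3: AUA (Ile) → AUU (Ile) — synonymous.
Codon 4: GGU (Gly) → GCU (Ala) — missense.
Codon 5: UUU (Phe) → CUU (Leu) — missense.
Codon 6: ACG (Thr) → CCG (Pro) — missense.
Synonymous: 1 of 6.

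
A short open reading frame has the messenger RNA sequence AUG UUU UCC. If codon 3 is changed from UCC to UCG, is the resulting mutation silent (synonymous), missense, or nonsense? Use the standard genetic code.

Position 9 falls in codon 3: UCC → Ser.
After the substitution the codon is UCG → Ser.
Both encode Ser, so the change is synonymous.

silent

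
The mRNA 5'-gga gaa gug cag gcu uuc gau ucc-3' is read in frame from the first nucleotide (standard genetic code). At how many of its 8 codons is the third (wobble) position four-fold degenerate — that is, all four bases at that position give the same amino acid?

Codon 1 GGA (Gly): third position 4-fold.
Codon 2 GAA (Glu): third position 2-fold.
Codon 3 GUG (Val): third position 4-fold.
Codon 4 CAG (Gln): third position 2-fold.
Codon 5 GCU (Ala): third position 4-fold.
Codon 6 UUC (Phe): third position 2-fold.
Codon 7 GAU (Asp): third position 2-fold.
Codon 8 UCC (Ser): third position 4-fold.
Four-fold degenerate third positions: 4.

4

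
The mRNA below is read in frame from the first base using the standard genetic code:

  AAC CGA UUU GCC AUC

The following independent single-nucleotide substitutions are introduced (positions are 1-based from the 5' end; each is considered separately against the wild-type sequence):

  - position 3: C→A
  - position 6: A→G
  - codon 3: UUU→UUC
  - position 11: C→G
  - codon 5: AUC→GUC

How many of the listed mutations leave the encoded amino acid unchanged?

2

Codon 1: AAC (Asn) → AAA (Lys) — missense.
Codon 2: CGA (Arg) → CGG (Arg) — synonymous.
Codon 3: UUU (Phe) → UUC (Phe) — synonymous.
Codon 4: GCC (Ala) → GGC (Gly) — missense.
Codon 5: AUC (Ile) → GUC (Val) — missense.
Synonymous: 2 of 5.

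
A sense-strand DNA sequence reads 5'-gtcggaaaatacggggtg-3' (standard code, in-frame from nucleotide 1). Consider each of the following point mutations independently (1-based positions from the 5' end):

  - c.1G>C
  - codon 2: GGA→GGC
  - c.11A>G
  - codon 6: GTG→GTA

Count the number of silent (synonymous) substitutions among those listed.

Codon 1: GTC (Val) → CTC (Leu) — missense.
Codon 2: GGA (Gly) → GGC (Gly) — synonymous.
Codon 4: TAC (Tyr) → TGC (Cys) — missense.
Codon 6: GTG (Val) → GTA (Val) — synonymous.
Synonymous: 2 of 4.

2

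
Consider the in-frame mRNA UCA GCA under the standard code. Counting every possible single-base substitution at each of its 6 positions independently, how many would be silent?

Codon 1 (UCA, Ser): 3 synonymous substitutions.
Codon 2 (GCA, Ala): 3 synonymous substitutions.
Total: 3 + 3 = 6.

6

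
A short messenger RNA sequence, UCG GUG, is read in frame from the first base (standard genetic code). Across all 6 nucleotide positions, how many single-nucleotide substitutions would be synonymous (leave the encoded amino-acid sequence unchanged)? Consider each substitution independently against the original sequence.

Codon 1 (UCG, Ser): 3 synonymous substitutions.
Codon 2 (GUG, Val): 3 synonymous substitutions.
Total: 3 + 3 = 6.

6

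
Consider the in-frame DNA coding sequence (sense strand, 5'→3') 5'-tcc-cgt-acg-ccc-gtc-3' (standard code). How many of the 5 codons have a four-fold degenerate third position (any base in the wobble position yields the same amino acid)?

Codon 1 TCC (Ser): third position 4-fold.
Codon 2 CGT (Arg): third position 4-fold.
Codon 3 ACG (Thr): third position 4-fold.
Codon 4 CCC (Pro): third position 4-fold.
Codon 5 GTC (Val): third position 4-fold.
Four-fold degenerate third positions: 5.

5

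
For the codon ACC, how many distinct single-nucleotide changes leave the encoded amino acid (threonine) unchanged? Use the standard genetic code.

3

Position 1: none → 0 synonymous.
Position 2: none → 0 synonymous.
Position 3: ACU, ACA, ACG → 3 synonymous.
Total: 0 + 0 + 3 = 3.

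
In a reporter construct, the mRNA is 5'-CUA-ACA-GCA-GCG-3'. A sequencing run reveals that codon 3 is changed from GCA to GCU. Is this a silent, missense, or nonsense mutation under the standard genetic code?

silent

Position 9 falls in codon 3: GCA → Ala.
After the substitution the codon is GCU → Ala.
Both encode Ala, so the change is synonymous.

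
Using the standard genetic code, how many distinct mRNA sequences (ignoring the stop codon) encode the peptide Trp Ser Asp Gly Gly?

192

Trp: 1 codon.
Ser: 6 codons.
Asp: 2 codons.
Gly: 4 codons.
Gly: 4 codons.
1 × 6 × 2 × 4 × 4 = 192.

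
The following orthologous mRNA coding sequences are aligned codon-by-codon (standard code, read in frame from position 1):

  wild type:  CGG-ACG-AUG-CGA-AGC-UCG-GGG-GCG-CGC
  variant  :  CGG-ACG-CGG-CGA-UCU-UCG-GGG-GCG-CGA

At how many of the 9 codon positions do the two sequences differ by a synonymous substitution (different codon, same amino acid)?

Codon 1: CGG Arg / CGG Arg — identical.
Codon 2: ACG Thr / ACG Thr — identical.
Codon 3: AUG Met / CGG Arg — nonsynonymous.
Codon 4: CGA Arg / CGA Arg — identical.
Codon 5: AGC Ser / UCU Ser — synonymous.
Codon 6: UCG Ser / UCG Ser — identical.
Codon 7: GGG Gly / GGG Gly — identical.
Codon 8: GCG Ala / GCG Ala — identical.
Codon 9: CGC Arg / CGA Arg — synonymous.
Synonymous differences: 2.

2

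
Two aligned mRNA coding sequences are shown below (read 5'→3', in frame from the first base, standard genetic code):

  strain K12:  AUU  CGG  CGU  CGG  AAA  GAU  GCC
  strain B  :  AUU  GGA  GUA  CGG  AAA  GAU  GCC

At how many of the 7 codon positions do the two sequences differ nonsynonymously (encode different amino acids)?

Codon 1: AUU Ile / AUU Ile — identical.
Codon 2: CGG Arg / GGA Gly — nonsynonymous.
Codon 3: CGU Arg / GUA Val — nonsynonymous.
Codon 4: CGG Arg / CGG Arg — identical.
Codon 5: AAA Lys / AAA Lys — identical.
Codon 6: GAU Asp / GAU Asp — identical.
Codon 7: GCC Ala / GCC Ala — identical.
Nonsynonymous differences: 2.

2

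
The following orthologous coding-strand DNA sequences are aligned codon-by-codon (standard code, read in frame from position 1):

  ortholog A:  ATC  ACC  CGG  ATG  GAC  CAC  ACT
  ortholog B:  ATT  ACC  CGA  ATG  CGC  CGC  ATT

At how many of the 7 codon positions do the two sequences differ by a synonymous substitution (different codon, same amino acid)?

Codon 1: ATC Ile / ATT Ile — synonymous.
Codon 2: ACC Thr / ACC Thr — identical.
Codon 3: CGG Arg / CGA Arg — synonymous.
Codon 4: ATG Met / ATG Met — identical.
Codon 5: GAC Asp / CGC Arg — nonsynonymous.
Codon 6: CAC His / CGC Arg — nonsynonymous.
Codon 7: ACT Thr / ATT Ile — nonsynonymous.
Synonymous differences: 2.

2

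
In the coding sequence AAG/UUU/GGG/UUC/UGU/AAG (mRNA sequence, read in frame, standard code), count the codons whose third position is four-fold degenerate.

Codon 1 AAG (Lys): third position 2-fold.
Codon 2 UUU (Phe): third position 2-fold.
Codon 3 GGG (Gly): third position 4-fold.
Codon 4 UUC (Phe): third position 2-fold.
Codon 5 UGU (Cys): third position 2-fold.
Codon 6 AAG (Lys): third position 2-fold.
Four-fold degenerate third positions: 1.

1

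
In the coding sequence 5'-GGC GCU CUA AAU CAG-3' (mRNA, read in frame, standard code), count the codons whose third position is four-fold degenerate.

Codon 1 GGC (Gly): third position 4-fold.
Codon 2 GCU (Ala): third position 4-fold.
Codon 3 CUA (Leu): third position 4-fold.
Codon 4 AAU (Asn): third position 2-fold.
Codon 5 CAG (Gln): third position 2-fold.
Four-fold degenerate third positions: 3.

3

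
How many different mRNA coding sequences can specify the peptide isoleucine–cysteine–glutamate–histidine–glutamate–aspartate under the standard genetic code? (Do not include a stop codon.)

96

Ile: 3 codons.
Cys: 2 codons.
Glu: 2 codons.
His: 2 codons.
Glu: 2 codons.
Asp: 2 codons.
3 × 2 × 2 × 2 × 2 × 2 = 96.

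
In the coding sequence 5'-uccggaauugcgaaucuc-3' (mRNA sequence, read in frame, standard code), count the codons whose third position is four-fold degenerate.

4

Codon 1 UCC (Ser): third position 4-fold.
Codon 2 GGA (Gly): third position 4-fold.
Codon 3 AUU (Ile): third position 3-fold.
Codon 4 GCG (Ala): third position 4-fold.
Codon 5 AAU (Asn): third position 2-fold.
Codon 6 CUC (Leu): third position 4-fold.
Four-fold degenerate third positions: 4.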